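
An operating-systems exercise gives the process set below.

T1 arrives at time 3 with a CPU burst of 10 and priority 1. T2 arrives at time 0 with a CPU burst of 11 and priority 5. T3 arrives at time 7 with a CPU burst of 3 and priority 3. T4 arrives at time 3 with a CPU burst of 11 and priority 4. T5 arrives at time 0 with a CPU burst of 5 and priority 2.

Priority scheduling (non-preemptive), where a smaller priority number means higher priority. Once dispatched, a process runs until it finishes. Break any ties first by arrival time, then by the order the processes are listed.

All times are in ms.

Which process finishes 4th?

T4

Gantt: | T5 0-5 | T1 5-15 | T3 15-18 | T4 18-29 | T2 29-40 |
Completion: T1=15  T2=40  T3=18  T4=29  T5=5
Turnaround (C−A): T1=12  T2=40  T3=11  T4=26  T5=5
Finish order: T5 → T1 → T3 → T4 → T2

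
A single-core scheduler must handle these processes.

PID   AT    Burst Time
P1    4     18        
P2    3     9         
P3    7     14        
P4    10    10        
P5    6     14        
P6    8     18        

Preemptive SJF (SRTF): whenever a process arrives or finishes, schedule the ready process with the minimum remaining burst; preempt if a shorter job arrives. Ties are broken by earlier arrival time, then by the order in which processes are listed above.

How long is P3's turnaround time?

43

Timeline: | idle 0-3 | P2 3-12 | P4 12-22 | P5 22-36 | P3 36-50 | P1 50-68 | P6 68-86 |
Completion: P1=68  P2=12  P3=50  P4=22  P5=36  P6=86
Turnaround(P3) = completion − arrival = 50 − 7 = 43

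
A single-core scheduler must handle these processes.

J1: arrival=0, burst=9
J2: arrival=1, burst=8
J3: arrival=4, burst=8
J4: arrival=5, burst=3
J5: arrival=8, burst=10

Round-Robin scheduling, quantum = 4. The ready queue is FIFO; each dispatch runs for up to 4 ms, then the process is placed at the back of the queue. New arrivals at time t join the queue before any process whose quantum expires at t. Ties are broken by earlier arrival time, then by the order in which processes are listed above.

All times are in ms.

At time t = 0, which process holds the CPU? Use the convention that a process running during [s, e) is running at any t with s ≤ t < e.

Gantt: | J1 0-4 | J2 4-8 | J3 8-12 | J1 12-16 | J4 16-19 | J5 19-23 | J2 23-27 | J3 27-31 | J1 31-32 | J5 32-38 |
Completion: J1=32  J2=27  J3=31  J4=19  J5=38

J1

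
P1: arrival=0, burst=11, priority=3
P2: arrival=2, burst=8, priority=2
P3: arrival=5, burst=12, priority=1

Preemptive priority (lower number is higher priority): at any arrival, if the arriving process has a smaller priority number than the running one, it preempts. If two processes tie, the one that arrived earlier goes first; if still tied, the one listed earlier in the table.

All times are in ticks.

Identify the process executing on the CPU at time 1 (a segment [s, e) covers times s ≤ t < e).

P1

Schedule: | P1 0-2 | P2 2-5 | P3 5-17 | P2 17-22 | P1 22-31 |
Completion: P1=31  P2=22  P3=17
Turnaround (C−A): P1=31  P2=20  P3=12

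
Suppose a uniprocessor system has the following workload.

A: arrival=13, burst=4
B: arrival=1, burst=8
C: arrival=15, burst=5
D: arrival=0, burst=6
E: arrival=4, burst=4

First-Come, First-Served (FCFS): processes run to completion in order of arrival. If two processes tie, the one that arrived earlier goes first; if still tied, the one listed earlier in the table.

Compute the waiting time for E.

Timeline: | D 0-6 | B 6-14 | E 14-18 | A 18-22 | C 22-27 |
Completion: A=22  B=14  C=27  D=6  E=18
Turnaround (C−A): A=9  B=13  C=12  D=6  E=14
Waiting(E) = turnaround − burst = 14 − 4 = 10

10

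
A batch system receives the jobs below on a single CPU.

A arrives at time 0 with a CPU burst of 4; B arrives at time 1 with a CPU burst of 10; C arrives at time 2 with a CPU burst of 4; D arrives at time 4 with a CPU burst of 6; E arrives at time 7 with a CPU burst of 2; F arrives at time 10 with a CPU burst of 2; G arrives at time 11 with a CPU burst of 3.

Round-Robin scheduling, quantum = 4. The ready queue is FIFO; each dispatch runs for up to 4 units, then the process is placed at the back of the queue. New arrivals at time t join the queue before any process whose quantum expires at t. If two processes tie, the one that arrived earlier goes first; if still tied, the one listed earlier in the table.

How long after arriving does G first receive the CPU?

Gantt: | A 0-4 | B 4-8 | C 8-12 | D 12-16 | E 16-18 | B 18-22 | F 22-24 | G 24-27 | D 27-29 | B 29-31 |
Completion: A=4  B=31  C=12  D=29  E=18  F=24  G=27
Response(G) = first start − arrival = 24 − 11 = 13

13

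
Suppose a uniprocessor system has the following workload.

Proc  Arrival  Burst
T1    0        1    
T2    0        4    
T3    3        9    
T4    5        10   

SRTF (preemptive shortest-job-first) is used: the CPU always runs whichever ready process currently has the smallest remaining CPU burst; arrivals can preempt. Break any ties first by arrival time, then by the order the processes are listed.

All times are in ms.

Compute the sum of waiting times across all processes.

12

Schedule: | T1 0-1 | T2 1-5 | T3 5-14 | T4 14-24 |
Completion: T1=1  T2=5  T3=14  T4=24
Waiting = turnaround − burst: T1=0, T2=1, T3=2, T4=9
Total waiting = 0 + 1 + 2 + 9 = 12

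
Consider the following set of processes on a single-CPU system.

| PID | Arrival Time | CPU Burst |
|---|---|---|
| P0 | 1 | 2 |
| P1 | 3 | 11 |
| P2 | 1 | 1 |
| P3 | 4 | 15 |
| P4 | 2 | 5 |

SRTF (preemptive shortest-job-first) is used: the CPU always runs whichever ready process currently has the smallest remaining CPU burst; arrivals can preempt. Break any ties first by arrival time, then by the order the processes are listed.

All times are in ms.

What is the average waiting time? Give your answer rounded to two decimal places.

Gantt: | idle 0-1 | P2 1-2 | P0 2-4 | P4 4-9 | P1 9-20 | P3 20-35 |
Completion: P0=4  P1=20  P2=2  P3=35  P4=9
Waiting times: P0=1, P1=6, P2=0, P3=16, P4=2
Average waiting = (1+6+0+16+2) / 5 = 25/5 = 5.00

5.00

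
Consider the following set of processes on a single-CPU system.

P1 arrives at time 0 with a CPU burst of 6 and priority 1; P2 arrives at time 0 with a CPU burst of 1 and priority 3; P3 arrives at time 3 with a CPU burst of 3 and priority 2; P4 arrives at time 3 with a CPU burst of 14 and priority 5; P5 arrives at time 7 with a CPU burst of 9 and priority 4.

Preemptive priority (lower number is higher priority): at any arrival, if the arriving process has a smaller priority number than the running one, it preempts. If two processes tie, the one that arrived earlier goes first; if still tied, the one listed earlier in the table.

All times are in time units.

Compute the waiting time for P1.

0

Gantt: | P1 0-6 | P3 6-9 | P2 9-10 | P5 10-19 | P4 19-33 |
Completion: P1=6  P2=10  P3=9  P4=33  P5=19
Turnaround (C−A): P1=6  P2=10  P3=6  P4=30  P5=12
Waiting(P1) = turnaround − burst = 6 − 6 = 0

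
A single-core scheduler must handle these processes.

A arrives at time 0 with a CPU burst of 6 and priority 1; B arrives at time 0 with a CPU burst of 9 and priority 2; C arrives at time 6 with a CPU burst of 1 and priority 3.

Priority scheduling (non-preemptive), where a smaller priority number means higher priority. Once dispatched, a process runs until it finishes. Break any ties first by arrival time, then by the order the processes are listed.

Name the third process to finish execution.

Schedule: | A 0-6 | B 6-15 | C 15-16 |
Completion: A=6  B=15  C=16
Finish order: A → B → C

C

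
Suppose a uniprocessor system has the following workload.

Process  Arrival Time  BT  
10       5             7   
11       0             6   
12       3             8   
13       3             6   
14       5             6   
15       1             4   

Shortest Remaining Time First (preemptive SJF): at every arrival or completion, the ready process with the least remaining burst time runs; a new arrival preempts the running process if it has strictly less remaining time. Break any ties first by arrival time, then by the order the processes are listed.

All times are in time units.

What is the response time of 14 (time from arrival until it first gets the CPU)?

Gantt: | 11 0-1 | 15 1-5 | 11 5-10 | 13 10-16 | 14 16-22 | 10 22-29 | 12 29-37 |
Completion: 10=29  11=10  12=37  13=16  14=22  15=5
Turnaround (C−A): 10=24  11=10  12=34  13=13  14=17  15=4
Response(14) = first start − arrival = 16 − 5 = 11

11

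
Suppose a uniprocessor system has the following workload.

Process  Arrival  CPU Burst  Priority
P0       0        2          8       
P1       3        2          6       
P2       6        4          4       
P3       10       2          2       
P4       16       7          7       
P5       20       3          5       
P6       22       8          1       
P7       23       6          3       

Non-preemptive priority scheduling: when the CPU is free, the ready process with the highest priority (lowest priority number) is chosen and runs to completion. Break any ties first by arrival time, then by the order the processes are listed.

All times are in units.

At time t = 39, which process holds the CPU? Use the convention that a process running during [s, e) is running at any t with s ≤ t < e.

P5

Gantt: | P0 0-2 | idle 2-3 | P1 3-5 | idle 5-6 | P2 6-10 | P3 10-12 | idle 12-16 | P4 16-23 | P6 23-31 | P7 31-37 | P5 37-40 |
Completion: P0=2  P1=5  P2=10  P3=12  P4=23  P5=40  P6=31  P7=37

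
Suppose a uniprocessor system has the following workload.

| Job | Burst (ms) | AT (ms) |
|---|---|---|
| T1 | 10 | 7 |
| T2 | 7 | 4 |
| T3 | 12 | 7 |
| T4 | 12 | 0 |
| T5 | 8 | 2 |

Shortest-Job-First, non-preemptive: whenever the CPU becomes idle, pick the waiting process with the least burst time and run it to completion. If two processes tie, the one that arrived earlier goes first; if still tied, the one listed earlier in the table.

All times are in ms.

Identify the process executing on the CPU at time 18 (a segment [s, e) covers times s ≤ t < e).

Gantt: | T4 0-12 | T2 12-19 | T5 19-27 | T1 27-37 | T3 37-49 |
Completion: T1=37  T2=19  T3=49  T4=12  T5=27
Turnaround (C−A): T1=30  T2=15  T3=42  T4=12  T5=25

T2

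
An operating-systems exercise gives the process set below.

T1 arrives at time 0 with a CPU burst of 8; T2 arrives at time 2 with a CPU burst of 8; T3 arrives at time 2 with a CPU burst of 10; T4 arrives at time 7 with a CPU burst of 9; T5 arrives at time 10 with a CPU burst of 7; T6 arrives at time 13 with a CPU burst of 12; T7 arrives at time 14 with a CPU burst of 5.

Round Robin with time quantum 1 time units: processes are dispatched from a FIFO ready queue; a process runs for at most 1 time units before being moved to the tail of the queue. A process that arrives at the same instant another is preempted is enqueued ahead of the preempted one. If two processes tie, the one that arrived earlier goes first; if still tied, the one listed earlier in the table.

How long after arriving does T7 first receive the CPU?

5

Timeline: | T1 0-2 | T2 2-3 | T3 3-4 | T1 4-5 | T2 5-6 | T3 6-7 | T1 7-8 | T2 8-9 | T4 9-10 | T3 10-11 | T1 11-12 | T2 12-13 | T5 13-14 | T4 14-15 | T3 15-16 | T1 16-17 | T6 17-18 | T2 18-19 | T7 19-20 | T5 20-21 | T4 21-22 | T3 22-23 | T1 23-24 | T6 24-25 | T2 25-26 | T7 26-27 | T5 27-28 | T4 28-29 | T3 29-30 | T1 30-31 | T6 31-32 | T2 32-33 | T7 33-34 | T5 34-35 | T4 35-36 | T3 36-37 | T6 37-38 | T2 38-39 | T7 39-40 | T5 40-41 | T4 41-42 | T3 42-43 | T6 43-44 | T7 44-45 | T5 45-46 | T4 46-47 | T3 47-48 | T6 48-49 | T5 49-50 | T4 50-51 | T3 51-52 | T6 52-53 | T4 53-54 | T6 54-59 |
Completion: T1=31  T2=39  T3=52  T4=54  T5=50  T6=59  T7=45
Response(T7) = first start − arrival = 19 − 14 = 5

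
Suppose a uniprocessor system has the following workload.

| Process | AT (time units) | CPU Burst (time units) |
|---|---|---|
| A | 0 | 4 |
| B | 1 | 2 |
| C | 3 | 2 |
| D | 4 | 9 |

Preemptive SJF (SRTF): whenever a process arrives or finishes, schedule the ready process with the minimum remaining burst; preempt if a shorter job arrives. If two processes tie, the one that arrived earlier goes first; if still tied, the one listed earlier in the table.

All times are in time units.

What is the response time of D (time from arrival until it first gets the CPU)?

Gantt: | A 0-1 | B 1-3 | C 3-5 | A 5-8 | D 8-17 |
Completion: A=8  B=3  C=5  D=17
Response(D) = first start − arrival = 8 − 4 = 4

4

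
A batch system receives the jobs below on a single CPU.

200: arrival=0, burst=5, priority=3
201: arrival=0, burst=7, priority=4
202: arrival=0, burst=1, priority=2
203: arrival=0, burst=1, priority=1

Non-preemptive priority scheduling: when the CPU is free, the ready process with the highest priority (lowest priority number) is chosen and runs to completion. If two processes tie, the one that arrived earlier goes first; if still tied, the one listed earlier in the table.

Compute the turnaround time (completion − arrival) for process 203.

1

Timeline: | 203 0-1 | 202 1-2 | 200 2-7 | 201 7-14 |
Completion: 200=7  201=14  202=2  203=1
Turnaround(203) = completion − arrival = 1 − 0 = 1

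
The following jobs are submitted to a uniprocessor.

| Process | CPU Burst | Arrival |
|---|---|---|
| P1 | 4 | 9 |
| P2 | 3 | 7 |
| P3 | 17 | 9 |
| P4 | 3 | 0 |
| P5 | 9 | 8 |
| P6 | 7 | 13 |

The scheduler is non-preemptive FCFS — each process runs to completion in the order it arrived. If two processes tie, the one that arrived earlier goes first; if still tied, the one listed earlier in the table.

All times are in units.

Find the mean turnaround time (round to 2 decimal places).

Schedule: | P4 0-3 | idle 3-7 | P2 7-10 | P5 10-19 | P1 19-23 | P3 23-40 | P6 40-47 |
Completion: P1=23  P2=10  P3=40  P4=3  P5=19  P6=47
Turnaround (C−A): P1=14  P2=3  P3=31  P4=3  P5=11  P6=34
Turnaround times: P1=14, P2=3, P3=31, P4=3, P5=11, P6=34
Average turnaround = (14+3+31+3+11+34) / 6 = 96/6 = 16.00

16.00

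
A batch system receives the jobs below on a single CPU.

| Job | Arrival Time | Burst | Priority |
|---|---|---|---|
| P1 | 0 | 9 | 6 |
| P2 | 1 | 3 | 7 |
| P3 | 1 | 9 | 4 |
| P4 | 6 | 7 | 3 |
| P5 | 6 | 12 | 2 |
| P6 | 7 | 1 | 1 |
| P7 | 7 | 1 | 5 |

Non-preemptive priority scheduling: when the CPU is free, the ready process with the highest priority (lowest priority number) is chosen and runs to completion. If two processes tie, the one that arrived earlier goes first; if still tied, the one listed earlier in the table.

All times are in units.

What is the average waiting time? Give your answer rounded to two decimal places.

Timeline: | P1 0-9 | P6 9-10 | P5 10-22 | P4 22-29 | P3 29-38 | P7 38-39 | P2 39-42 |
Completion: P1=9  P2=42  P3=38  P4=29  P5=22  P6=10  P7=39
Turnaround (C−A): P1=9  P2=41  P3=37  P4=23  P5=16  P6=3  P7=32
Waiting times: P1=0, P2=38, P3=28, P4=16, P5=4, P6=2, P7=31
Average waiting = (0+38+28+16+4+2+31) / 7 = 119/7 = 17.00

17.00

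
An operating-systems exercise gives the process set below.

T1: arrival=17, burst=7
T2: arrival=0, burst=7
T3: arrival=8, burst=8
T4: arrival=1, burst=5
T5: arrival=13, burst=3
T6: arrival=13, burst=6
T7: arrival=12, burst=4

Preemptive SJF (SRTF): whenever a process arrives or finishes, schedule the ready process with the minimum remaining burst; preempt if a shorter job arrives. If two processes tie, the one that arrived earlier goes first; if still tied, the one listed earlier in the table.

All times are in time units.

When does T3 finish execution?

40

Timeline: | T2 0-1 | T4 1-6 | T2 6-12 | T7 12-16 | T5 16-19 | T6 19-25 | T1 25-32 | T3 32-40 |
Completion: T1=32  T2=12  T3=40  T4=6  T5=19  T6=25  T7=16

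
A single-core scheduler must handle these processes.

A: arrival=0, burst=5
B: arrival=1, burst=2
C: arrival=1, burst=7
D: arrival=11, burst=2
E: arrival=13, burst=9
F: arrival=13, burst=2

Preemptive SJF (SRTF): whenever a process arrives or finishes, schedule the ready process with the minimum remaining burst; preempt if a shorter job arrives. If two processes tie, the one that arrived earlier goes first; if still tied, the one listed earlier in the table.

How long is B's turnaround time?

Gantt: | A 0-1 | B 1-3 | A 3-7 | C 7-11 | D 11-13 | F 13-15 | C 15-18 | E 18-27 |
Completion: A=7  B=3  C=18  D=13  E=27  F=15
Turnaround(B) = completion − arrival = 3 − 1 = 2

2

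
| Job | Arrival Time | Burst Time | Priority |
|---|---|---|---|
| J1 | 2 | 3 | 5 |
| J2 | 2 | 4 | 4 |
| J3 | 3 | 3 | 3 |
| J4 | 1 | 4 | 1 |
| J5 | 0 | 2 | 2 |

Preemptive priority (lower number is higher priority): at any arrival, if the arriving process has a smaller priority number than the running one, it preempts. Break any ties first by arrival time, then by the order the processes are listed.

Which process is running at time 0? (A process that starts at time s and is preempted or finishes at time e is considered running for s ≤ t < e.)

Gantt: | J5 0-1 | J4 1-5 | J5 5-6 | J3 6-9 | J2 9-13 | J1 13-16 |
Completion: J1=16  J2=13  J3=9  J4=5  J5=6
Turnaround (C−A): J1=14  J2=11  J3=6  J4=4  J5=6

J5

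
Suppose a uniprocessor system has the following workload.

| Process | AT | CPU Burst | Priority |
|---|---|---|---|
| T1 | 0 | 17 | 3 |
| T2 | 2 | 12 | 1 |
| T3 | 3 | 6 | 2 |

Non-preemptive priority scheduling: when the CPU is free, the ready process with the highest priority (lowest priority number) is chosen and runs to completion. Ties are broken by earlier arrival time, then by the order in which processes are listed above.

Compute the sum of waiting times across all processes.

41

Schedule: | T1 0-17 | T2 17-29 | T3 29-35 |
Completion: T1=17  T2=29  T3=35
Turnaround (C−A): T1=17  T2=27  T3=32
Waiting = turnaround − burst: T1=0, T2=15, T3=26
Total waiting = 0 + 15 + 26 = 41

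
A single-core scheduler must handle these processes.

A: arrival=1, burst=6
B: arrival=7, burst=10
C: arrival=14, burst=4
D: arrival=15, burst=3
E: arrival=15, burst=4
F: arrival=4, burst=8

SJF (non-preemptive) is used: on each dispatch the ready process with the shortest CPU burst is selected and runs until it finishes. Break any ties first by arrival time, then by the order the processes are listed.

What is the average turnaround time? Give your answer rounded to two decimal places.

Timeline: | idle 0-1 | A 1-7 | F 7-15 | D 15-18 | C 18-22 | E 22-26 | B 26-36 |
Completion: A=7  B=36  C=22  D=18  E=26  F=15
Turnaround (C−A): A=6  B=29  C=8  D=3  E=11  F=11
Turnaround times: A=6, B=29, C=8, D=3, E=11, F=11
Average turnaround = (6+29+8+3+11+11) / 6 = 68/6 = 11.33

11.33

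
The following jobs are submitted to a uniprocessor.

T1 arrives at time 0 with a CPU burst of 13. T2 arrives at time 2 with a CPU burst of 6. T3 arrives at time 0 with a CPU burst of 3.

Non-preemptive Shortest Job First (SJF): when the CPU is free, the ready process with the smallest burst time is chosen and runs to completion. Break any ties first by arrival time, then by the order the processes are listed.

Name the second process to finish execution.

T2

Schedule: | T3 0-3 | T2 3-9 | T1 9-22 |
Completion: T1=22  T2=9  T3=3
Turnaround (C−A): T1=22  T2=7  T3=3
Finish order: T3 → T2 → T1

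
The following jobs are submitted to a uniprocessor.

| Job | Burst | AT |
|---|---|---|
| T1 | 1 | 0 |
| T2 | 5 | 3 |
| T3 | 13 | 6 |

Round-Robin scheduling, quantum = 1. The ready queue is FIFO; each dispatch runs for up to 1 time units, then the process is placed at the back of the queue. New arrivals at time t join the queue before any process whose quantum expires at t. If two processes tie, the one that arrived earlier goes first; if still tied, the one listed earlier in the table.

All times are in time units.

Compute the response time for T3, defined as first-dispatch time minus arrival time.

0

Timeline: | T1 0-1 | idle 1-3 | T2 3-6 | T3 6-7 | T2 7-8 | T3 8-9 | T2 9-10 | T3 10-21 |
Completion: T1=1  T2=10  T3=21
Response(T3) = first start − arrival = 6 − 6 = 0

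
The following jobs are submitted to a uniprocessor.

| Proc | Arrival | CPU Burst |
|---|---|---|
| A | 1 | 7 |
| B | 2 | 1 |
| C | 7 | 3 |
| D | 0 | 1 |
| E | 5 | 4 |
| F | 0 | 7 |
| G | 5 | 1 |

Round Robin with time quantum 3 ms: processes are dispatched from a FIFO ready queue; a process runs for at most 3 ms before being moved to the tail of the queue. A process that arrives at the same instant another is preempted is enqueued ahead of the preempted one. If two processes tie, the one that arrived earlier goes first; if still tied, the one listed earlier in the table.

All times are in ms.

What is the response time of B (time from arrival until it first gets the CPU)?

5

Schedule: | D 0-1 | F 1-4 | A 4-7 | B 7-8 | F 8-11 | E 11-14 | G 14-15 | C 15-18 | A 18-21 | F 21-22 | E 22-23 | A 23-24 |
Completion: A=24  B=8  C=18  D=1  E=23  F=22  G=15
Turnaround (C−A): A=23  B=6  C=11  D=1  E=18  F=22  G=10
Response(B) = first start − arrival = 7 − 2 = 5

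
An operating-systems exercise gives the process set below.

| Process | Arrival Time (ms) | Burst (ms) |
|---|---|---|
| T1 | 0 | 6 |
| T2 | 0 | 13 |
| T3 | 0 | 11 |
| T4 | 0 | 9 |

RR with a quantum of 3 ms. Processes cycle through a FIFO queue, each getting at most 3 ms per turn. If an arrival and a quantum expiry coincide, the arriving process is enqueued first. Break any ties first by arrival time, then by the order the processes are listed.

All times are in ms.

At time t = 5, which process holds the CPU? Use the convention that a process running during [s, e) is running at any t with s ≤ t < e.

T2

Timeline: | T1 0-3 | T2 3-6 | T3 6-9 | T4 9-12 | T1 12-15 | T2 15-18 | T3 18-21 | T4 21-24 | T2 24-27 | T3 27-30 | T4 30-33 | T2 33-36 | T3 36-38 | T2 38-39 |
Completion: T1=15  T2=39  T3=38  T4=33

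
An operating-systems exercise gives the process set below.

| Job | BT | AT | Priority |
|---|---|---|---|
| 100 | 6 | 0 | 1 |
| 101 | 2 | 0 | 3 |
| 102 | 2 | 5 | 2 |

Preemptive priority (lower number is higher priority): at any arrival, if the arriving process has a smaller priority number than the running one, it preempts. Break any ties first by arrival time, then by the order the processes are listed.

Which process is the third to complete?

101

Gantt: | 100 0-6 | 102 6-8 | 101 8-10 |
Completion: 100=6  101=10  102=8
Finish order: 100 → 102 → 101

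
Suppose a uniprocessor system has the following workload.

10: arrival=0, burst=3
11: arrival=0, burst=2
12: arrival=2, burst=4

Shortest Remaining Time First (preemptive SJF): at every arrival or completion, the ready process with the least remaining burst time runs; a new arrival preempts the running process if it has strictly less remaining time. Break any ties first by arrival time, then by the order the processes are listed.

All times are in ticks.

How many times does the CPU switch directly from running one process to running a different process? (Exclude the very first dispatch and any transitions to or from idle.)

2

Timeline: | 11 0-2 | 10 2-5 | 12 5-9 |
Completion: 10=5  11=2  12=9
Turnaround (C−A): 10=5  11=2  12=7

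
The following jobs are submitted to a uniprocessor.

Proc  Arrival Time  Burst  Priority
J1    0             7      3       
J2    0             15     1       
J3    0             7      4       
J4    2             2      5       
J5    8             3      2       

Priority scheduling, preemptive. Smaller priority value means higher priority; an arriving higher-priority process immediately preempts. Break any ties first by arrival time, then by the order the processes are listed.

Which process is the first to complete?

J2

Timeline: | J2 0-15 | J5 15-18 | J1 18-25 | J3 25-32 | J4 32-34 |
Completion: J1=25  J2=15  J3=32  J4=34  J5=18
Finish order: J2 → J5 → J1 → J3 → J4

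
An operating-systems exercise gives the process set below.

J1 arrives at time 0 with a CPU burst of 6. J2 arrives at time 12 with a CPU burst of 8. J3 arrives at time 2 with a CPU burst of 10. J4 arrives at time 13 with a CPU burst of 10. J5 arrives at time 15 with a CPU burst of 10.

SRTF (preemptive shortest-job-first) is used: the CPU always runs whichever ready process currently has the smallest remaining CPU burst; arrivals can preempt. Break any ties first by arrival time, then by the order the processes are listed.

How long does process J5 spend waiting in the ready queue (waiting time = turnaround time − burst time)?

Timeline: | J1 0-6 | J3 6-16 | J2 16-24 | J4 24-34 | J5 34-44 |
Completion: J1=6  J2=24  J3=16  J4=34  J5=44
Turnaround (C−A): J1=6  J2=12  J3=14  J4=21  J5=29
Waiting(J5) = turnaround − burst = 29 − 10 = 19

19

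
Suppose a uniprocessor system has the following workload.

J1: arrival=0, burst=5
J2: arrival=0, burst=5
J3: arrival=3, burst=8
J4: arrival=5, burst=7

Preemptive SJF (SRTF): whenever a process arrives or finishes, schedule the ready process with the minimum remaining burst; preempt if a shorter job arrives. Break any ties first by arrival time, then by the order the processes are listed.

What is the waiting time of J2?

5

Timeline: | J1 0-5 | J2 5-10 | J4 10-17 | J3 17-25 |
Completion: J1=5  J2=10  J3=25  J4=17
Turnaround (C−A): J1=5  J2=10  J3=22  J4=12
Waiting(J2) = turnaround − burst = 10 − 5 = 5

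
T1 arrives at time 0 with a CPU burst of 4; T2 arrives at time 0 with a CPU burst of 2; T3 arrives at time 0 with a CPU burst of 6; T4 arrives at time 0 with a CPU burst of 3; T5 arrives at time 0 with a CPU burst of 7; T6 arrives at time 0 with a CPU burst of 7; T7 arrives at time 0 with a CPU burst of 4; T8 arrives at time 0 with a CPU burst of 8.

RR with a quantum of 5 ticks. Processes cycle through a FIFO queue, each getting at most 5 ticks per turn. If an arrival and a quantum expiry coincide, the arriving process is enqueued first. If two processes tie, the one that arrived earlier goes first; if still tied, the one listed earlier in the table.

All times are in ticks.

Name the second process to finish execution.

Gantt: | T1 0-4 | T2 4-6 | T3 6-11 | T4 11-14 | T5 14-19 | T6 19-24 | T7 24-28 | T8 28-33 | T3 33-34 | T5 34-36 | T6 36-38 | T8 38-41 |
Completion: T1=4  T2=6  T3=34  T4=14  T5=36  T6=38  T7=28  T8=41
Turnaround (C−A): T1=4  T2=6  T3=34  T4=14  T5=36  T6=38  T7=28  T8=41
Finish order: T1 → T2 → T4 → T7 → T3 → T5 → T6 → T8

T2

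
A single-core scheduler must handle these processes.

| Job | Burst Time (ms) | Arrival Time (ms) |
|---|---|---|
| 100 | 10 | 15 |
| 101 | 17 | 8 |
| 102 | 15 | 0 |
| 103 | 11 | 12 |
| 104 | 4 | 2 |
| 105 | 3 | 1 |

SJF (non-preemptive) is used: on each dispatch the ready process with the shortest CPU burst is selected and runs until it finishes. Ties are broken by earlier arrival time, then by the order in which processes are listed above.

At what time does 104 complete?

22

Timeline: | 102 0-15 | 105 15-18 | 104 18-22 | 100 22-32 | 103 32-43 | 101 43-60 |
Completion: 100=32  101=60  102=15  103=43  104=22  105=18
Turnaround (C−A): 100=17  101=52  102=15  103=31  104=20  105=17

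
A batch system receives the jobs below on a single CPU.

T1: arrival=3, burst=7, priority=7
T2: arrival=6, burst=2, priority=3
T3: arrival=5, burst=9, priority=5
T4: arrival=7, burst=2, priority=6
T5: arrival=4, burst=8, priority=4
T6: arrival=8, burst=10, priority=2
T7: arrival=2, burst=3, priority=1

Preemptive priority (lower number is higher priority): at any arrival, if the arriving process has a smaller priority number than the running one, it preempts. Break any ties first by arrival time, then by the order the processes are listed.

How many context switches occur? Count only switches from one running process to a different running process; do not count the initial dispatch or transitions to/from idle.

7

Timeline: | idle 0-2 | T7 2-5 | T5 5-6 | T2 6-8 | T6 8-18 | T5 18-25 | T3 25-34 | T4 34-36 | T1 36-43 |
Completion: T1=43  T2=8  T3=34  T4=36  T5=25  T6=18  T7=5
Turnaround (C−A): T1=40  T2=2  T3=29  T4=29  T5=21  T6=10  T7=3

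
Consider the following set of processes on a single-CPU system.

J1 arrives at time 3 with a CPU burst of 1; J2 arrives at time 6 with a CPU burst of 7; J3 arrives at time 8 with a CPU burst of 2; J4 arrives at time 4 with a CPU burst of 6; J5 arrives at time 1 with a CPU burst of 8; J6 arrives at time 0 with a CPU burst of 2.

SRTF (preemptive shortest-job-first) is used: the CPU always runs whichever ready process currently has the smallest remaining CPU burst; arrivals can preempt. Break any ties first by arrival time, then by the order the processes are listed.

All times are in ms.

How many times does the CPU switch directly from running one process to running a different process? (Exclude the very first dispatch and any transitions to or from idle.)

6

Timeline: | J6 0-2 | J5 2-3 | J1 3-4 | J4 4-10 | J3 10-12 | J5 12-19 | J2 19-26 |
Completion: J1=4  J2=26  J3=12  J4=10  J5=19  J6=2
Turnaround (C−A): J1=1  J2=20  J3=4  J4=6  J5=18  J6=2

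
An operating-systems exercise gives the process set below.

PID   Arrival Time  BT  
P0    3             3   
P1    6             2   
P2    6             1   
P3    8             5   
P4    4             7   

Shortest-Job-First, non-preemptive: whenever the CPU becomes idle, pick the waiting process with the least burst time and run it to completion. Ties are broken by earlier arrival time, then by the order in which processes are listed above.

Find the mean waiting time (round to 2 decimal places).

Timeline: | idle 0-3 | P0 3-6 | P2 6-7 | P1 7-9 | P3 9-14 | P4 14-21 |
Completion: P0=6  P1=9  P2=7  P3=14  P4=21
Waiting times: P0=0, P1=1, P2=0, P3=1, P4=10
Average waiting = (0+1+0+1+10) / 5 = 12/5 = 2.40

2.40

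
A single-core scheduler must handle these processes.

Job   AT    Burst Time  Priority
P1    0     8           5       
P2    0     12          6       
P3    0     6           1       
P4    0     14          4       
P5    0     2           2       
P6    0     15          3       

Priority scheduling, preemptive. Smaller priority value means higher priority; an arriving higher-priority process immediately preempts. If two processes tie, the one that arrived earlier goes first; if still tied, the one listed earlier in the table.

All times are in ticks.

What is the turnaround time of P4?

37

Timeline: | P3 0-6 | P5 6-8 | P6 8-23 | P4 23-37 | P1 37-45 | P2 45-57 |
Completion: P1=45  P2=57  P3=6  P4=37  P5=8  P6=23
Turnaround (C−A): P1=45  P2=57  P3=6  P4=37  P5=8  P6=23
Turnaround(P4) = completion − arrival = 37 − 0 = 37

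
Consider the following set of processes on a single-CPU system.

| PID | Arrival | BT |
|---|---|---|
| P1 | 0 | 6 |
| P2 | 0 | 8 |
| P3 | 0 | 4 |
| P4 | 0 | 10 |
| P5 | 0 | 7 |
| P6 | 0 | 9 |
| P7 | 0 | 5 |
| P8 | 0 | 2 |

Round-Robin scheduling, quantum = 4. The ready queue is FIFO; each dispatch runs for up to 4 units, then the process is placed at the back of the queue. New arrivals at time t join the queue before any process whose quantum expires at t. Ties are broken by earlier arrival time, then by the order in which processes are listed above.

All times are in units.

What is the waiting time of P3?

Timeline: | P1 0-4 | P2 4-8 | P3 8-12 | P4 12-16 | P5 16-20 | P6 20-24 | P7 24-28 | P8 28-30 | P1 30-32 | P2 32-36 | P4 36-40 | P5 40-43 | P6 43-47 | P7 47-48 | P4 48-50 | P6 50-51 |
Completion: P1=32  P2=36  P3=12  P4=50  P5=43  P6=51  P7=48  P8=30
Waiting(P3) = turnaround − burst = 12 − 4 = 8

8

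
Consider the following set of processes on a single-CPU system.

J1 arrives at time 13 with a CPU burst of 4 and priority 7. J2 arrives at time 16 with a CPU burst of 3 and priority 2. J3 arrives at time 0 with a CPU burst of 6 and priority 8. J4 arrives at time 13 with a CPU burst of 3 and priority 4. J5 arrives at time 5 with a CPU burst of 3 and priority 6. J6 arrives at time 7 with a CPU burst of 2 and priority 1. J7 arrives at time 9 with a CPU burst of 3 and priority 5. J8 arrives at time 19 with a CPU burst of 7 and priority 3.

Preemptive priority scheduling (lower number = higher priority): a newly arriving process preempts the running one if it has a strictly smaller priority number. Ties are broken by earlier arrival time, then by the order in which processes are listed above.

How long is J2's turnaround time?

3

Timeline: | J3 0-5 | J5 5-7 | J6 7-9 | J7 9-12 | J5 12-13 | J4 13-16 | J2 16-19 | J8 19-26 | J1 26-30 | J3 30-31 |
Completion: J1=30  J2=19  J3=31  J4=16  J5=13  J6=9  J7=12  J8=26
Turnaround (C−A): J1=17  J2=3  J3=31  J4=3  J5=8  J6=2  J7=3  J8=7
Turnaround(J2) = completion − arrival = 19 − 16 = 3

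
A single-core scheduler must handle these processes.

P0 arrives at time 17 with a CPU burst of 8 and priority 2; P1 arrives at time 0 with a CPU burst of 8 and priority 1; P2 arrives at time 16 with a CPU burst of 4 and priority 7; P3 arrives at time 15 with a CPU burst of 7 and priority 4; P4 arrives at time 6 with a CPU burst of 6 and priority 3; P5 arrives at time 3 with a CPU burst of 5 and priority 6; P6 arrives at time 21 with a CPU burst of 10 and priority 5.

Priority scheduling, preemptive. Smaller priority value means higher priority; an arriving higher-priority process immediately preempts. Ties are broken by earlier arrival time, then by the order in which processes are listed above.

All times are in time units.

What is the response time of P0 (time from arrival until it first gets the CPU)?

Timeline: | P1 0-8 | P4 8-14 | P5 14-15 | P3 15-17 | P0 17-25 | P3 25-30 | P6 30-40 | P5 40-44 | P2 44-48 |
Completion: P0=25  P1=8  P2=48  P3=30  P4=14  P5=44  P6=40
Turnaround (C−A): P0=8  P1=8  P2=32  P3=15  P4=8  P5=41  P6=19
Response(P0) = first start − arrival = 17 − 17 = 0

0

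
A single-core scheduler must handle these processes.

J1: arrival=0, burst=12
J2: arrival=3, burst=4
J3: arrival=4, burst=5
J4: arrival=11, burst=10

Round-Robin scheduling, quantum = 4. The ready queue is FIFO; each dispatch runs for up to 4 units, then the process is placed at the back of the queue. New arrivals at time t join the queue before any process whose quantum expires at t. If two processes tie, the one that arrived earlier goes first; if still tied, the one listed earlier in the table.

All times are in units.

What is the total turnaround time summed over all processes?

Schedule: | J1 0-4 | J2 4-8 | J3 8-12 | J1 12-16 | J4 16-20 | J3 20-21 | J1 21-25 | J4 25-31 |
Completion: J1=25  J2=8  J3=21  J4=31
Turnaround (C−A): J1=25  J2=5  J3=17  J4=20
Turnaround = completion − arrival: J1=25, J2=5, J3=17, J4=20
Total turnaround = 25 + 5 + 17 + 20 = 67

67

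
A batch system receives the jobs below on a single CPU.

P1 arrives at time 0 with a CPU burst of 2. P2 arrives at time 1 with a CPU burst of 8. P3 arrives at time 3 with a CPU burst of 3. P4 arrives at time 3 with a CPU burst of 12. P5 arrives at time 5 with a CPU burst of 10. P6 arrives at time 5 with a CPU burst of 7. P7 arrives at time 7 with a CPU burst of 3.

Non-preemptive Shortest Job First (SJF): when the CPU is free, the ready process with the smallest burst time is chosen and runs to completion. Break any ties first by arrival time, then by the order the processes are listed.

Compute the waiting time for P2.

Timeline: | P1 0-2 | P2 2-10 | P3 10-13 | P7 13-16 | P6 16-23 | P5 23-33 | P4 33-45 |
Completion: P1=2  P2=10  P3=13  P4=45  P5=33  P6=23  P7=16
Turnaround (C−A): P1=2  P2=9  P3=10  P4=42  P5=28  P6=18  P7=9
Waiting(P2) = turnaround − burst = 9 − 8 = 1

1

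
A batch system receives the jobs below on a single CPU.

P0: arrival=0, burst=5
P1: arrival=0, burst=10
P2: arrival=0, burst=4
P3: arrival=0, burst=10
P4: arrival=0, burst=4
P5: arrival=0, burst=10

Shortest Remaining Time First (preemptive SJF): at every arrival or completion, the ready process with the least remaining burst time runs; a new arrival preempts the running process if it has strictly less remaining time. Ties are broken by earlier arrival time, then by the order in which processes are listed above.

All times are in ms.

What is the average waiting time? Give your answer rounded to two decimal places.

13.50

Timeline: | P2 0-4 | P4 4-8 | P0 8-13 | P1 13-23 | P3 23-33 | P5 33-43 |
Completion: P0=13  P1=23  P2=4  P3=33  P4=8  P5=43
Turnaround (C−A): P0=13  P1=23  P2=4  P3=33  P4=8  P5=43
Waiting times: P0=8, P1=13, P2=0, P3=23, P4=4, P5=33
Average waiting = (8+13+0+23+4+33) / 6 = 81/6 = 13.50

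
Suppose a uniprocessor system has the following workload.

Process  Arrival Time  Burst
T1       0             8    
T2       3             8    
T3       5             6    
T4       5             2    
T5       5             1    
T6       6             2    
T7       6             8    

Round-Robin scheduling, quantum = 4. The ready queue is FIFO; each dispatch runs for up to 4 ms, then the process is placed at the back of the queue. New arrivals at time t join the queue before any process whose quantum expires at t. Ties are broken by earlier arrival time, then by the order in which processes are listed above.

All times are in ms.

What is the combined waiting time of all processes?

Timeline: | T1 0-4 | T2 4-8 | T1 8-12 | T3 12-16 | T4 16-18 | T5 18-19 | T6 19-21 | T7 21-25 | T2 25-29 | T3 29-31 | T7 31-35 |
Completion: T1=12  T2=29  T3=31  T4=18  T5=19  T6=21  T7=35
Turnaround (C−A): T1=12  T2=26  T3=26  T4=13  T5=14  T6=15  T7=29
Waiting = turnaround − burst: T1=4, T2=18, T3=20, T4=11, T5=13, T6=13, T7=21
Total waiting = 4 + 18 + 20 + 11 + 13 + 13 + 21 = 100

100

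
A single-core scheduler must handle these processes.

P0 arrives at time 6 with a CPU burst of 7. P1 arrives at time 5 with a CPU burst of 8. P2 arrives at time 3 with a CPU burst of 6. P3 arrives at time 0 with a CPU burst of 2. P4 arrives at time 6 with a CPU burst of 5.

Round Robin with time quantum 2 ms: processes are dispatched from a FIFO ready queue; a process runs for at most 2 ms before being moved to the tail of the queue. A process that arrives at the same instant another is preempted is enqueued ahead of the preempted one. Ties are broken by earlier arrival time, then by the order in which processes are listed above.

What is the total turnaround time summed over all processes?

Schedule: | P3 0-2 | idle 2-3 | P2 3-5 | P1 5-7 | P2 7-9 | P0 9-11 | P4 11-13 | P1 13-15 | P2 15-17 | P0 17-19 | P4 19-21 | P1 21-23 | P0 23-25 | P4 25-26 | P1 26-28 | P0 28-29 |
Completion: P0=29  P1=28  P2=17  P3=2  P4=26
Turnaround (C−A): P0=23  P1=23  P2=14  P3=2  P4=20
Turnaround = completion − arrival: P0=23, P1=23, P2=14, P3=2, P4=20
Total turnaround = 23 + 23 + 14 + 2 + 20 = 82

82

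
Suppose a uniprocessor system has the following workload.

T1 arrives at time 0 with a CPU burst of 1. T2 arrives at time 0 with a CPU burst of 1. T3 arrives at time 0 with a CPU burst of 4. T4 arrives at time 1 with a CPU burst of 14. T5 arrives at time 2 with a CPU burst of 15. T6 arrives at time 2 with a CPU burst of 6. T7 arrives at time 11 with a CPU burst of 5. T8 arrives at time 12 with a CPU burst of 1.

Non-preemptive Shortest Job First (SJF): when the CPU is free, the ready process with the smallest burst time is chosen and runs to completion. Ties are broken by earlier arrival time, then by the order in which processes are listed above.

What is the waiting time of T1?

0

Schedule: | T1 0-1 | T2 1-2 | T3 2-6 | T6 6-12 | T8 12-13 | T7 13-18 | T4 18-32 | T5 32-47 |
Completion: T1=1  T2=2  T3=6  T4=32  T5=47  T6=12  T7=18  T8=13
Turnaround (C−A): T1=1  T2=2  T3=6  T4=31  T5=45  T6=10  T7=7  T8=1
Waiting(T1) = turnaround − burst = 1 − 1 = 0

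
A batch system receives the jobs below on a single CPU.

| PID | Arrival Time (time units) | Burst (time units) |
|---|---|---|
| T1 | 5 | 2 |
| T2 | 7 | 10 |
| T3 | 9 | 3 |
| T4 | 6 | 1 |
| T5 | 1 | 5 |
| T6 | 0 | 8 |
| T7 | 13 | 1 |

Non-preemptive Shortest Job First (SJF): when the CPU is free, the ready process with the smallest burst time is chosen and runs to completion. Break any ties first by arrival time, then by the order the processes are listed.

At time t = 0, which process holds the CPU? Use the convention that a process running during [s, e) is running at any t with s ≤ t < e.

Schedule: | T6 0-8 | T4 8-9 | T1 9-11 | T3 11-14 | T7 14-15 | T5 15-20 | T2 20-30 |
Completion: T1=11  T2=30  T3=14  T4=9  T5=20  T6=8  T7=15

T6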